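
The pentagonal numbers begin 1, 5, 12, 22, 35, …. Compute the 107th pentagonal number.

107·(3·107 − 1)/2 = 107·320/2 = 107·160 = 17120.

17120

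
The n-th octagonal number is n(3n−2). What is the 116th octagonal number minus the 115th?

691

Consecutive octagonal numbers differ by 6n − 5: here 6·116 − 5 = 691.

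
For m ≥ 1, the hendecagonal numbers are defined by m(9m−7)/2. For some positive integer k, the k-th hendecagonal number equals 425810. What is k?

308

Set n(9n−7)/2 = 425810, giving 9n² − 7n − 851620 = 0.
The discriminant is 49 + 72·425810 = 30658369, and √30658369 = 5537.
So n = (7 + 5537) / 18 = 5544/18 = 308.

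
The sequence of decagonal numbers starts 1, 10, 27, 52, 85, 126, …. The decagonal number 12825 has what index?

Set n(4n−3) = 12825, giving 4n² − 3n − 12825 = 0.
The discriminant is 9 + 16·12825 = 205209, and √205209 = 453.
So n = (3 + 453) / 8 = 456/8 = 57.
Check: 57·(4·57 − 3) = 12825. ✓

57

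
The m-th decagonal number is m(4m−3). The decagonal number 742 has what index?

14

Set n(4n−3) = 742, giving 4n² − 3n − 742 = 0.
The discriminant is 9 + 16·742 = 11881, and √11881 = 109.
So n = (3 + 109) / 8 = 112/8 = 14.
Check: 14·(4·14 − 3) = 742. ✓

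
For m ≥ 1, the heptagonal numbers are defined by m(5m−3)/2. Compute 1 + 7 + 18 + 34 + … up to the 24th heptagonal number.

Σ i(5i−3)/2 = (5Σi² − 3Σi) / 2 over i = 1..24.
Σi = 300 and Σi² = 4900.
(5·4900 − 3·300) / 2 = 23600/2 = 11800.

11800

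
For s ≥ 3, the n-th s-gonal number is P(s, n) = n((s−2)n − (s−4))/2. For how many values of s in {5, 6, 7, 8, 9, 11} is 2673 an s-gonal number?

1

s = 5: P(5, 42) = 2625 and P(5, 43) = 2752; 2673 is not s-gonal.
s = 6: P(6, 36) = 2556 and P(6, 37) = 2701; 2673 is not s-gonal.
s = 7: P(7, 33) = 2673. ✓
s = 8: P(8, 30) = 2640 and P(8, 31) = 2821; 2673 is not s-gonal.
s = 9: P(9, 27) = 2484 and P(9, 28) = 2674; 2673 is not s-gonal.
s = 11: P(11, 24) = 2508 and P(11, 25) = 2725; 2673 is not s-gonal.
Hits: s ∈ {7} → 1.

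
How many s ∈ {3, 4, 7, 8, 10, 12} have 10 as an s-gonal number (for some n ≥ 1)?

s = 3: P(3, 4) = 10. ✓
s = 4: P(4, 3) = 9 and P(4, 4) = 16; 10 is not s-gonal.
s = 7: P(7, 2) = 7 and P(7, 3) = 18; 10 is not s-gonal.
s = 8: P(8, 2) = 8 and P(8, 3) = 21; 10 is not s-gonal.
s = 10: P(10, 2) = 10. ✓
s = 12: P(12, 1) = 1 and P(12, 2) = 12; 10 is not s-gonal.
Hits: s ∈ {3, 10} → 2.

2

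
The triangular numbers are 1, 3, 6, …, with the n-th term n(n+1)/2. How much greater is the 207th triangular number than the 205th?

207·208/2 = 21528 and 205·206/2 = 21115.
Difference: 21528 − 21115 = 413.

413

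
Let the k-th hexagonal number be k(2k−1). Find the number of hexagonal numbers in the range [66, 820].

15

The n-th hexagonal number is n(2n−1).
Smallest index with value ≥ 66: n = 6 (giving 66).
Largest index with value ≤ 820: n = 20 (giving 780).
Indices 6 through 20: 15 terms.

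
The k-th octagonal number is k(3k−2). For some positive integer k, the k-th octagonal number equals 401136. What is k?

Set n(3n−2) = 401136, giving 3n² − 2n − 401136 = 0.
The discriminant is 4 + 12·401136 = 4813636, and √4813636 = 2194.
So n = (2 + 2194) / 6 = 2196/6 = 366.
Check: 366·(3·366 − 2) = 401136. ✓

366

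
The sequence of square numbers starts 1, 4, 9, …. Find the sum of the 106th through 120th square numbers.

Σ_{i=106}^{120} i² = 583220 − 391405 = 191815.

191815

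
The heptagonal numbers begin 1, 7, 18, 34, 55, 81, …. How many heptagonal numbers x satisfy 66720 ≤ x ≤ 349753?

The n-th heptagonal number is n(5n−3)/2.
Smallest index with value ≥ 66720: n = 164 (giving 66994).
Largest index with value ≤ 349753: n = 374 (giving 349129).
Indices 164 through 374: 211 terms.

211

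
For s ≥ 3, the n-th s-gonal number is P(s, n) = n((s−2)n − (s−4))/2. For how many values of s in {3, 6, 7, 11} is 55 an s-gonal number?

2

s = 3: P(3, 10) = 55. ✓
s = 6: P(6, 5) = 45 and P(6, 6) = 66; 55 is not s-gonal.
s = 7: P(7, 5) = 55. ✓
s = 11: P(11, 3) = 30 and P(11, 4) = 58; 55 is not s-gonal.
Hits: s ∈ {3, 7} → 2.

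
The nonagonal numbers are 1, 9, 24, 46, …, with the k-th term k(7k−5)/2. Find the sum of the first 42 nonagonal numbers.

87290

Σ i(7i−5)/2 = (7Σi² − 5Σi) / 2 over i = 1..42.
Σi = 903 and Σi² = 25585.
(7·25585 − 5·903) / 2 = 174580/2 = 87290.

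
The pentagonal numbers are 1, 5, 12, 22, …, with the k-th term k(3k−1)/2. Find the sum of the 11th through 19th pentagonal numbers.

3060

Σ i(3i−1)/2 = (3Σi² − Σi) / 2 over i = 11..19.
Σi = 190 − 55 = 135 and Σi² = 2470 − 385 = 2085.
(3·2085 − 1·135) / 2 = 6120/2 = 3060.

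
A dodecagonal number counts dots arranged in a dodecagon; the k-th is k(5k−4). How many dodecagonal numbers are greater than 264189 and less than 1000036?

217

The n-th dodecagonal number is n(5n−4).
Smallest index with value > 264189: n = 231 (giving 265881).
Largest index with value < 1000036: n = 447 (giving 997257).
Indices 231 through 447: 217 terms.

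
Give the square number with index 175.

The 175th square number is n² with n = 175.
175² = 30625.

30625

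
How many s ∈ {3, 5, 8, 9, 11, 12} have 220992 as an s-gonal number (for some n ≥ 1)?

s = 3: P(3, 664) = 220780 and P(3, 665) = 221445; 220992 is not s-gonal.
s = 5: P(5, 384) = 220992. ✓
s = 8: P(8, 271) = 219781 and P(8, 272) = 221408; 220992 is not s-gonal.
s = 9: P(9, 251) = 219876 and P(9, 252) = 221634; 220992 is not s-gonal.
s = 11: P(11, 221) = 219011 and P(11, 222) = 221001; 220992 is not s-gonal.
s = 12: P(12, 210) = 219660 and P(12, 211) = 221761; 220992 is not s-gonal.
Hits: s ∈ {5} → 1.

1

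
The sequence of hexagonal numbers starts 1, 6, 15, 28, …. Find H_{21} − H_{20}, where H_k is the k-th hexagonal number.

81

Consecutive hexagonal numbers differ by 4n − 3: here 4·21 − 3 = 81.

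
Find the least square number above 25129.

Solve n² > 25129 for integer n.
The largest n with value ≤ 25129 is 158 (since 24964 ≤ 25129 < 25281), so the first above is n = 159, value 25281.

25281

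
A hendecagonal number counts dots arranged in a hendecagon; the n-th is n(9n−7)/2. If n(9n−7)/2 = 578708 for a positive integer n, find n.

Set n(9n−7)/2 = 578708, giving 9n² − 7n − 1157416 = 0.
The discriminant is 49 + 72·578708 = 41667025, and √41667025 = 6455.
So n = (7 + 6455) / 18 = 6462/18 = 359.

359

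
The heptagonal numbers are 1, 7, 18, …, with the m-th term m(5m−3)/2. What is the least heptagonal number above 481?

Solve n(5n−3)/2 > 481 for integer n.
The largest n with value ≤ 481 is 14 (since 469 ≤ 481 < 540), so the first above is n = 15, value 540.

540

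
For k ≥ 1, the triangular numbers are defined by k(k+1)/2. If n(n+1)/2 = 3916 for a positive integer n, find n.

88

Set n(n+1)/2 = 3916, giving n² + n − 7832 = 0.
The discriminant is 1 + 8·3916 = 31329, and √31329 = 177.
So n = (-1 + 177) / 2 = 176/2 = 88.
Check: 88·89/2 = 3916. ✓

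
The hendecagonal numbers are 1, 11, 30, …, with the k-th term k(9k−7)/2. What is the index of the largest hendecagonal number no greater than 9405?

Solve n(9n−7)/2 ≤ 9405 for integer n.
n = 46 gives 9361 ≤ 9405, while n = 47 gives 9776 > 9405; so the answer is index 46.

46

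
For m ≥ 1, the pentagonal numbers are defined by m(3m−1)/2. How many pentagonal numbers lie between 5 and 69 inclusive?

The n-th pentagonal number is n(3n−1)/2.
Smallest index with value ≥ 5: n = 2 (giving 5).
Largest index with value ≤ 69: n = 6 (giving 51).
Indices 2 through 6: 5 terms.

5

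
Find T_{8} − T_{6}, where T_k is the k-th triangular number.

8·9/2 = 36 and 6·7/2 = 21.
Difference: 36 − 21 = 15.

15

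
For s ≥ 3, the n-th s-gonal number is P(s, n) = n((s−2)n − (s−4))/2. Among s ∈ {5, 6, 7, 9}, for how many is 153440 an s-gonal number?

1

s = 5: P(5, 320) = 153440. ✓
s = 6: P(6, 277) = 153181 and P(6, 278) = 154290; 153440 is not s-gonal.
s = 7: P(7, 248) = 153388 and P(7, 249) = 154629; 153440 is not s-gonal.
s = 9: P(9, 209) = 152361 and P(9, 210) = 153825; 153440 is not s-gonal.
Hits: s ∈ {5} → 1.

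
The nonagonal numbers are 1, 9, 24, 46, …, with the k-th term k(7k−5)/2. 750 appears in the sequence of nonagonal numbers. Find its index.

Set n(7n−5)/2 = 750, giving 7n² − 5n − 1500 = 0.
The discriminant is 25 + 56·750 = 42025, and √42025 = 205.
So n = (5 + 205) / 14 = 210/14 = 15.

15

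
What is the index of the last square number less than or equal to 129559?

359

Solve n² ≤ 129559 for integer n.
n = 359 gives 128881 ≤ 129559, while n = 360 gives 129600 > 129559; so the answer is index 359.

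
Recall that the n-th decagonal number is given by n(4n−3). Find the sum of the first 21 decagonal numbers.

Σ i(4i−3) = 4Σi² − 3Σi over i = 1..21.
Σi = 231 and Σi² = 3311.
4·3311 − 3·231 = 12551.

12551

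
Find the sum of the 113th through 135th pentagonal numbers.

Σ i(3i−1)/2 = (3Σi² − Σi) / 2 over i = 113..135.
Σi = 9180 − 6328 = 2852 and Σi² = 829260 − 474600 = 354660.
(3·354660 − 1·2852) / 2 = 1061128/2 = 530564.

530564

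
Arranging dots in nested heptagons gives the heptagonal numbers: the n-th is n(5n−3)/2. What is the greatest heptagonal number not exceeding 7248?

7209

Solve n(5n−3)/2 ≤ 7248 for integer n.
n = 54 gives 7209 ≤ 7248, while n = 55 gives 7480 > 7248; so the answer is 7209.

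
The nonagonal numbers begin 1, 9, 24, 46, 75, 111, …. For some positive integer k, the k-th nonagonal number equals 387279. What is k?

Set n(7n−5)/2 = 387279, giving 7n² − 5n − 774558 = 0.
So n = (5 + 4657) / 14 = 4662/14 = 333.

333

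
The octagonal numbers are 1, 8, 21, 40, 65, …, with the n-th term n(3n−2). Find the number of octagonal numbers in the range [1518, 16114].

51

The n-th octagonal number is n(3n−2).
Smallest index with value ≥ 1518: n = 23 (giving 1541).
Largest index with value ≤ 16114: n = 73 (giving 15841).
Indices 23 through 73: 51 terms.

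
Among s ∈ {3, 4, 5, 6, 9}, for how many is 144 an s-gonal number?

s = 3: P(3, 16) = 136 and P(3, 17) = 153; 144 is not s-gonal.
s = 4: P(4, 12) = 144. ✓
s = 5: P(5, 9) = 117 and P(5, 10) = 145; 144 is not s-gonal.
s = 6: P(6, 8) = 120 and P(6, 9) = 153; 144 is not s-gonal.
s = 9: P(9, 6) = 111 and P(9, 7) = 154; 144 is not s-gonal.
Hits: s ∈ {4} → 1.

1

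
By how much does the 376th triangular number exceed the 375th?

Consecutive triangular numbers differ by n: T_{376} − T_{375} = 376.

376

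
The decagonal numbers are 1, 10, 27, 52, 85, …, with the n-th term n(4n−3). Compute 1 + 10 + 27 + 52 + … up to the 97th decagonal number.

1221521

Σ i(4i−3) = 4Σi² − 3Σi over i = 1..97.
Σi = 4753 and Σi² = 308945.
4·308945 − 3·4753 = 1221521.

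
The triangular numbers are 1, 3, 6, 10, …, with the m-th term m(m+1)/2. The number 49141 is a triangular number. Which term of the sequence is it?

Set n(n+1)/2 = 49141, giving n² + n − 98282 = 0.
The discriminant is 1 + 8·49141 = 393129, and √393129 = 627.
So n = (-1 + 627) / 2 = 626/2 = 313.

313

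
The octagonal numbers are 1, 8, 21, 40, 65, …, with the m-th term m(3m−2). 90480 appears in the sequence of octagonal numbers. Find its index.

Set n(3n−2) = 90480, giving 3n² − 2n − 90480 = 0.
The discriminant is 4 + 12·90480 = 1085764, and √1085764 = 1042.
So n = (2 + 1042) / 6 = 1044/6 = 174.

174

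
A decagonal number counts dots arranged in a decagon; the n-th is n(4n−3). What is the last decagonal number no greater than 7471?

7267

Solve n(4n−3) ≤ 7471 for integer n.
n = 43 gives 7267 ≤ 7471, while n = 44 gives 7612 > 7471; so the answer is 7267.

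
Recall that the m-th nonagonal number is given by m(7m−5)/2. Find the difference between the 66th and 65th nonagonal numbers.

Consecutive nonagonal numbers differ by 7n − 6: here 7·66 − 6 = 456.

456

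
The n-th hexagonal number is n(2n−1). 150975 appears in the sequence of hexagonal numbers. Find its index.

275

Set n(2n−1) = 150975, giving 2n² − n − 150975 = 0.
The discriminant is 1 + 8·150975 = 1207801, and √1207801 = 1099.
So n = (1 + 1099) / 4 = 1100/4 = 275.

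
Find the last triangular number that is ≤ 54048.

53956

Solve n(n+1)/2 ≤ 54048 for integer n.
n = 328 gives 53956 ≤ 54048, while n = 329 gives 54285 > 54048; so the answer is 53956.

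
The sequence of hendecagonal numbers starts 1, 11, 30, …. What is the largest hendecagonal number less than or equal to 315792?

315085

Solve n(9n−7)/2 ≤ 315792 for integer n.
n = 265 gives 315085 ≤ 315792, while n = 266 gives 317471 > 315792; so the answer is 315085.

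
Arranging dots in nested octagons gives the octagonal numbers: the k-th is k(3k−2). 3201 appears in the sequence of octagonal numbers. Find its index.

Set n(3n−2) = 3201, giving 3n² − 2n − 3201 = 0.
So n = (2 + 196) / 6 = 198/6 = 33.
Check: 33·(3·33 − 2) = 3201. ✓

33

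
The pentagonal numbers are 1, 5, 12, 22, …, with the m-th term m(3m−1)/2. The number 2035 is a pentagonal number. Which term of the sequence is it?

Set n(3n−1)/2 = 2035, giving 3n² − n − 4070 = 0.
The discriminant is 1 + 24·2035 = 48841, and √48841 = 221.
So n = (1 + 221) / 6 = 222/6 = 37.
Check: 37·(3·37 − 1)/2 = 2035. ✓

37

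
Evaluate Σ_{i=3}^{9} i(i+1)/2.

Σ i(i+1)/2 = (Σi² + Σi) / 2 over i = 3..9.
Σi = 45 − 3 = 42 and Σi² = 285 − 5 = 280.
(1·280 + 1·42) / 2 = 322/2 = 161.

161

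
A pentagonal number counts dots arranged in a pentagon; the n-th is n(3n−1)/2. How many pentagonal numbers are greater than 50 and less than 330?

The n-th pentagonal number is n(3n−1)/2.
Smallest index with value > 50: n = 6 (giving 51).
Largest index with value < 330: n = 14 (giving 287).
Indices 6 through 14: 9 terms.

9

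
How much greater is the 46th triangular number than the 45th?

46

Consecutive triangular numbers differ by n: T_{46} − T_{45} = 46.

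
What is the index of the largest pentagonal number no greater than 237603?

398

Solve n(3n−1)/2 ≤ 237603 for integer n.
n = 398 gives 237407 ≤ 237603, while n = 399 gives 238602 > 237603; so the answer is index 398.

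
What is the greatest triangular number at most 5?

3

Solve n(n+1)/2 ≤ 5 for integer n.
n = 2 gives 3 ≤ 5, while n = 3 gives 6 > 5; so the answer is 3.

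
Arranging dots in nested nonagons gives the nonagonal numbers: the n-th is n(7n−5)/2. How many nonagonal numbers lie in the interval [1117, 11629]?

40

The n-th nonagonal number is n(7n−5)/2.
Smallest index with value ≥ 1117: n = 19 (giving 1216).
Largest index with value ≤ 11629: n = 58 (giving 11629).
Indices 19 through 58: 40 terms.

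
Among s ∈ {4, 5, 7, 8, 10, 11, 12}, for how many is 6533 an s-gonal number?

s = 4: P(4, 80) = 6400 and P(4, 81) = 6561; 6533 is not s-gonal.
s = 5: P(5, 66) = 6501 and P(5, 67) = 6700; 6533 is not s-gonal.
s = 7: P(7, 51) = 6426 and P(7, 52) = 6682; 6533 is not s-gonal.
s = 8: P(8, 47) = 6533. ✓
s = 10: P(10, 40) = 6280 and P(10, 41) = 6601; 6533 is not s-gonal.
s = 11: P(11, 38) = 6365 and P(11, 39) = 6708; 6533 is not s-gonal.
s = 12: P(12, 36) = 6336 and P(12, 37) = 6697; 6533 is not s-gonal.
Hits: s ∈ {8} → 1.

1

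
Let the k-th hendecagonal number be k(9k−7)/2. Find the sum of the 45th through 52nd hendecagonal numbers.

83512

Σ i(9i−7)/2 = (9Σi² − 7Σi) / 2 over i = 45..52.
Σi = 1378 − 990 = 388 and Σi² = 48230 − 29370 = 18860.
(9·18860 − 7·388) / 2 = 167024/2 = 83512.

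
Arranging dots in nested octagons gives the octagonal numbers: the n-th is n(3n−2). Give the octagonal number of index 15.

The 15th octagonal number is n(3n−2) with n = 15.
15·(3·15 − 2) = 15·43 = 645.

645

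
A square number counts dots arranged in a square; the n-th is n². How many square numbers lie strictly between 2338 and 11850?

60

The n-th square number is n².
Smallest index with value > 2338: n = 49 (giving 2401).
Largest index with value < 11850: n = 108 (giving 11664).
Indices 49 through 108: 60 terms.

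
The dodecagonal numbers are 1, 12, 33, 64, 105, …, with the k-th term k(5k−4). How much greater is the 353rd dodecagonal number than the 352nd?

3521

Consecutive dodecagonal numbers differ by 10n − 9: here 10·353 − 9 = 3521.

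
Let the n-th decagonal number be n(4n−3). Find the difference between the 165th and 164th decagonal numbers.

1313

Consecutive decagonal numbers differ by 8n − 7: here 8·165 − 7 = 1313.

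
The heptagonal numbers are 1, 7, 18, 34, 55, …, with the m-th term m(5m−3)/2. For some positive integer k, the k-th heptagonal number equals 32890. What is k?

115

Set n(5n−3)/2 = 32890, giving 5n² − 3n − 65780 = 0.
So n = (3 + 1147) / 10 = 1150/10 = 115.
Check: 115·(5·115 − 3)/2 = 32890. ✓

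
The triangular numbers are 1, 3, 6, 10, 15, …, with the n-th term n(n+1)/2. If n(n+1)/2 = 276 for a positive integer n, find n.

23

Set n(n+1)/2 = 276, giving n² + n − 552 = 0.
The discriminant is 1 + 8·276 = 2209, and √2209 = 47.
So n = (-1 + 47) / 2 = 46/2 = 23.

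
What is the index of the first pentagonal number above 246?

Solve n(3n−1)/2 > 246 for integer n.
The largest n with value ≤ 246 is 12 (since 210 ≤ 246 < 247), so the first above is n = 13, value 247.

13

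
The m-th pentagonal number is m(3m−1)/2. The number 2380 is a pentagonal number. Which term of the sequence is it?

40

Set n(3n−1)/2 = 2380, giving 3n² − n − 4760 = 0.
So n = (1 + 239) / 6 = 240/6 = 40.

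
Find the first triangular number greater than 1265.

Solve n(n+1)/2 > 1265 for integer n.
The largest n with value ≤ 1265 is 49 (since 1225 ≤ 1265 < 1275), so the first above is n = 50, value 1275.

1275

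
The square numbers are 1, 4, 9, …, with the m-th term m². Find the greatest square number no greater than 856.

Solve n² ≤ 856 for integer n.
n = 29 gives 841 ≤ 856, while n = 30 gives 900 > 856; so the answer is 841.

841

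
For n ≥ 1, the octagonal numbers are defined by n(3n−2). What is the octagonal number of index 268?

The 268th octagonal number is n(3n−2) with n = 268.
268·(3·268 − 2) = 268·802 = 214936.

214936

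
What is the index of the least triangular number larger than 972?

44

Solve n(n+1)/2 > 972 for integer n.
The largest n with value ≤ 972 is 43 (since 946 ≤ 972 < 990), so the first above is n = 44, value 990.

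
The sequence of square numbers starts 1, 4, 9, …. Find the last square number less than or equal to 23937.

Solve n² ≤ 23937 for integer n.
n = 154 gives 23716 ≤ 23937, while n = 155 gives 24025 > 23937; so the answer is 23716.

23716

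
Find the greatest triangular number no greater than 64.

55

Solve n(n+1)/2 ≤ 64 for integer n.
n = 10 gives 55 ≤ 64, while n = 11 gives 66 > 64; so the answer is 55.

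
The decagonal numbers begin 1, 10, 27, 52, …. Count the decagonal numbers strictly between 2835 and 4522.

6

The n-th decagonal number is n(4n−3).
Smallest index with value > 2835: n = 28 (giving 3052).
Largest index with value < 4522: n = 33 (giving 4257).
Indices 28 through 33: 6 terms.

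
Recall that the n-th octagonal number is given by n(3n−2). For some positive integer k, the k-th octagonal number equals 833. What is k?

Set n(3n−2) = 833, giving 3n² − 2n − 833 = 0.
The discriminant is 4 + 12·833 = 10000, and √10000 = 100.
So n = (2 + 100) / 6 = 102/6 = 17.

17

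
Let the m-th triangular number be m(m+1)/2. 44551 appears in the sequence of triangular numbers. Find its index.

298

Set n(n+1)/2 = 44551, giving n² + n − 89102 = 0.
The discriminant is 1 + 8·44551 = 356409, and √356409 = 597.
So n = (-1 + 597) / 2 = 596/2 = 298.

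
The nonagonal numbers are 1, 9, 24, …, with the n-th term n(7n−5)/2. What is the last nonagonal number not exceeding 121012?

120621

Solve n(7n−5)/2 ≤ 121012 for integer n.
n = 186 gives 120621 ≤ 121012, while n = 187 gives 121924 > 121012; so the answer is 120621.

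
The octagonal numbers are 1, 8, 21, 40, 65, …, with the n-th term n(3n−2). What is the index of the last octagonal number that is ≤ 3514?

Solve n(3n−2) ≤ 3514 for integer n.
n = 34 gives 3400 ≤ 3514, while n = 35 gives 3605 > 3514; so the answer is index 34.

34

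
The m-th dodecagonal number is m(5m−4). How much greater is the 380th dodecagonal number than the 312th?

235008

380·(5·380 − 4) = 720480 and 312·(5·312 − 4) = 485472.
Difference: 720480 − 485472 = 235008.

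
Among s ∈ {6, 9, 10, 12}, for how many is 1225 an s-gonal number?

1

s = 6: P(6, 25) = 1225. ✓
s = 9: P(9, 19) = 1216 and P(9, 20) = 1350; 1225 is not s-gonal.
s = 10: P(10, 17) = 1105 and P(10, 18) = 1242; 1225 is not s-gonal.
s = 12: P(12, 16) = 1216 and P(12, 17) = 1377; 1225 is not s-gonal.
Hits: s ∈ {6} → 1.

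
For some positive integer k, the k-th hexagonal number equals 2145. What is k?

33

Set n(2n−1) = 2145, giving 2n² − n − 2145 = 0.
The discriminant is 1 + 8·2145 = 17161, and √17161 = 131.
So n = (1 + 131) / 4 = 132/4 = 33.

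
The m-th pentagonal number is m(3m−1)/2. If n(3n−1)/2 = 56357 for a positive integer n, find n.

Set n(3n−1)/2 = 56357, giving 3n² − n − 112714 = 0.
The discriminant is 1 + 24·56357 = 1352569, and √1352569 = 1163.
So n = (1 + 1163) / 6 = 1164/6 = 194.
Check: 194·(3·194 − 1)/2 = 56357. ✓

194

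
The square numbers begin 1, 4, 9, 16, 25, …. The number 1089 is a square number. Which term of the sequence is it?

We need n² = 1089, so n = √1089 = 33.
Check: 33² = 1089. ✓

33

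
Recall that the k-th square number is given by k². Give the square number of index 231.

53361

The 231st square number is n² with n = 231.
231² = 53361.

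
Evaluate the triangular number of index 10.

55

The 10th triangular number is n(n+1)/2 with n = 10.
10·11/2 = 110/2 = 55.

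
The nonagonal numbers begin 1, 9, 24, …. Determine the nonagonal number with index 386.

520521

The 386th nonagonal number is n(7n−5)/2 with n = 386.
386·(7·386 − 5)/2 = 386·2697/2 = 520521.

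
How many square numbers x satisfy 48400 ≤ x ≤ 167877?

The n-th square number is n².
Smallest index with value ≥ 48400: n = 220 (giving 48400).
Largest index with value ≤ 167877: n = 409 (giving 167281).
Indices 220 through 409: 190 terms.

190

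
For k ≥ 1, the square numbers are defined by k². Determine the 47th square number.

2209

The 47th square number is n² with n = 47.
47² = 2209.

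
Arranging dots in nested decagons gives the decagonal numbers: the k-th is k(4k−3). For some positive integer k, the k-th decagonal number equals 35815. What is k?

95

Set n(4n−3) = 35815, giving 4n² − 3n − 35815 = 0.
The discriminant is 9 + 16·35815 = 573049, and √573049 = 757.
So n = (3 + 757) / 8 = 760/8 = 95.
Check: 95·(4·95 − 3) = 35815. ✓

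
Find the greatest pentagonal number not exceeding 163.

Solve n(3n−1)/2 ≤ 163 for integer n.
n = 10 gives 145 ≤ 163, while n = 11 gives 176 > 163; so the answer is 145.

145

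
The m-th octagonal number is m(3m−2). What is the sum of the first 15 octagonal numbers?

3480

Σ i(3i−2) = 3Σi² − 2Σi over i = 1..15.
Σi = 120 and Σi² = 1240.
3·1240 − 2·120 = 3480.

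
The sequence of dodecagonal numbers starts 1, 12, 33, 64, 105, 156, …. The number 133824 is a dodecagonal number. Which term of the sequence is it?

Set n(5n−4) = 133824, giving 5n² − 4n − 133824 = 0.
So n = (4 + 1636) / 10 = 1640/10 = 164.

164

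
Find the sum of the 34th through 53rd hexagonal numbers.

Σ i(2i−1) = 2Σi² − Σi over i = 34..53.
Σi = 1431 − 561 = 870 and Σi² = 51039 − 12529 = 38510.
2·38510 − 1·870 = 76150.

76150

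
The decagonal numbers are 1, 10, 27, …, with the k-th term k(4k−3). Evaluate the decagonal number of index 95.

35815

The 95th decagonal number is n(4n−3) with n = 95.
95·(4·95 − 3) = 95·377 = 35815.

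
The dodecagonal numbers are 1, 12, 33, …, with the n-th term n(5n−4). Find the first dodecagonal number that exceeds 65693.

66816

Solve n(5n−4) > 65693 for integer n.
The largest n with value ≤ 65693 is 115 (since 65665 ≤ 65693 < 66816), so the first above is n = 116, value 66816.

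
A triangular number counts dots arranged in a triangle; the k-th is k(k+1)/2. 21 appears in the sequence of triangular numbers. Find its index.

6

Set n(n+1)/2 = 21, giving n² + n − 42 = 0.
So n = (-1 + 13) / 2 = 12/2 = 6.
Check: 6·7/2 = 21. ✓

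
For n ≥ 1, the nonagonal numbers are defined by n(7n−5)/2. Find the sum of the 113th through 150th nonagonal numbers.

Σ i(7i−5)/2 = (7Σi² − 5Σi) / 2 over i = 113..150.
Σi = 11325 − 6328 = 4997 and Σi² = 1136275 − 474600 = 661675.
(7·661675 − 5·4997) / 2 = 4606740/2 = 2303370.

2303370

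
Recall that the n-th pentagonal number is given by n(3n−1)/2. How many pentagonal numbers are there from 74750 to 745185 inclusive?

482

The n-th pentagonal number is n(3n−1)/2.
Smallest index with value ≥ 74750: n = 224 (giving 75152).
Largest index with value ≤ 745185: n = 705 (giving 745185).
Indices 224 through 705: 482 terms.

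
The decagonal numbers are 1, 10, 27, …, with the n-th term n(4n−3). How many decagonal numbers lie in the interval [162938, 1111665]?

The n-th decagonal number is n(4n−3).
Smallest index with value ≥ 162938: n = 203 (giving 164227).
Largest index with value ≤ 1111665: n = 527 (giving 1109335).
Indices 203 through 527: 325 terms.

325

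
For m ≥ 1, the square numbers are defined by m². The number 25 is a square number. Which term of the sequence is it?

We need n² = 25, so n = √25 = 5.

5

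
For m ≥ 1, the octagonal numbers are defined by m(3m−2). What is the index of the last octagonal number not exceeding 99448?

182

Solve n(3n−2) ≤ 99448 for integer n.
n = 182 gives 99008 ≤ 99448, while n = 183 gives 100101 > 99448; so the answer is index 182.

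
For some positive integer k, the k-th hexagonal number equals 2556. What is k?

Set n(2n−1) = 2556, giving 2n² − n − 2556 = 0.
So n = (1 + 143) / 4 = 144/4 = 36.

36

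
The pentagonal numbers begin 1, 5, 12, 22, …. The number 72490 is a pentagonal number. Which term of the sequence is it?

220

Set n(3n−1)/2 = 72490, giving 3n² − n − 144980 = 0.
The discriminant is 1 + 24·72490 = 1739761, and √1739761 = 1319.
So n = (1 + 1319) / 6 = 1320/6 = 220.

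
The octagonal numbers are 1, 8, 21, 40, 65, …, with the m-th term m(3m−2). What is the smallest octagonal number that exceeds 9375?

Solve n(3n−2) > 9375 for integer n.
The largest n with value ≤ 9375 is 56 (since 9296 ≤ 9375 < 9633), so the first above is n = 57, value 9633.

9633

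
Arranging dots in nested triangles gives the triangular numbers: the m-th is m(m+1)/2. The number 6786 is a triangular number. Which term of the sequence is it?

Set n(n+1)/2 = 6786, giving n² + n − 13572 = 0.
So n = (-1 + 233) / 2 = 232/2 = 116.

116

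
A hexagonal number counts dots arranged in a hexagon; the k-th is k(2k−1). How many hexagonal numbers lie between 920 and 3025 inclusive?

18

The n-th hexagonal number is n(2n−1).
Smallest index with value ≥ 920: n = 22 (giving 946).
Largest index with value ≤ 3025: n = 39 (giving 3003).
Indices 22 through 39: 18 terms.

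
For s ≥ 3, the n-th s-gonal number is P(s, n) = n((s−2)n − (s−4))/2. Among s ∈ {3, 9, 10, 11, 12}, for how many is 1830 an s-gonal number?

s = 3: P(3, 60) = 1830. ✓
s = 9: P(9, 23) = 1794 and P(9, 24) = 1956; 1830 is not s-gonal.
s = 10: P(10, 21) = 1701 and P(10, 22) = 1870; 1830 is not s-gonal.
s = 11: P(11, 20) = 1730 and P(11, 21) = 1911; 1830 is not s-gonal.
s = 12: P(12, 19) = 1729 and P(12, 20) = 1920; 1830 is not s-gonal.
Hits: s ∈ {3} → 1.

1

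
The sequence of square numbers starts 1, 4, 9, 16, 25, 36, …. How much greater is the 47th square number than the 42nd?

47² = 2209 and 42² = 1764.
Difference: 2209 − 1764 = 445.

445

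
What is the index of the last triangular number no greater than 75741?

388

Solve n(n+1)/2 ≤ 75741 for integer n.
n = 388 gives 75466 ≤ 75741, while n = 389 gives 75855 > 75741; so the answer is index 388.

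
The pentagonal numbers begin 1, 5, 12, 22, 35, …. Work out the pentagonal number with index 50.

3725

The 50th pentagonal number is n(3n−1)/2 with n = 50.
50·(3·50 − 1)/2 = 50·149/2 = 3725.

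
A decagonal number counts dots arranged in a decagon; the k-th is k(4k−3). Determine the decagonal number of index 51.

10251

The 51st decagonal number is n(4n−3) with n = 51.
51·(4·51 − 3) = 51·201 = 10251.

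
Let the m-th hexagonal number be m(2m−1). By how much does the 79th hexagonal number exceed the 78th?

313

Consecutive hexagonal numbers differ by 4n − 3: here 4·79 − 3 = 313.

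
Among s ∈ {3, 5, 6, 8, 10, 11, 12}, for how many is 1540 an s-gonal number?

s = 3: P(3, 55) = 1540. ✓
s = 5: P(5, 32) = 1520 and P(5, 33) = 1617; 1540 is not s-gonal.
s = 6: P(6, 28) = 1540. ✓
s = 8: P(8, 22) = 1408 and P(8, 23) = 1541; 1540 is not s-gonal.
s = 10: P(10, 20) = 1540. ✓
s = 11: P(11, 18) = 1395 and P(11, 19) = 1558; 1540 is not s-gonal.
s = 12: P(12, 17) = 1377 and P(12, 18) = 1548; 1540 is not s-gonal.
Hits: s ∈ {3, 6, 10} → 3.

3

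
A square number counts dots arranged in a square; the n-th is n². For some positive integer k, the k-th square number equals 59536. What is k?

244

We need n² = 59536, so n = √59536 = 244.
Check: 244² = 59536. ✓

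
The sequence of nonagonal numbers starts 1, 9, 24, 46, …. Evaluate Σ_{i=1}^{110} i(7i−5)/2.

Σ i(7i−5)/2 = (7Σi² − 5Σi) / 2 over i = 1..110.
Σi = 6105 and Σi² = 449735.
(7·449735 − 5·6105) / 2 = 3117620/2 = 1558810.

1558810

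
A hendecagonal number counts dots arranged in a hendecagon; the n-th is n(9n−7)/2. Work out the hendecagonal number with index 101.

45551

101·(9·101 − 7)/2 = 101·902/2 = 101·451 = 45551.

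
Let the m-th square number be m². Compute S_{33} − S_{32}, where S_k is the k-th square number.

65

n² − (n−1)² = 2n − 1, so 33² − 32² = 2·33 − 1 = 65.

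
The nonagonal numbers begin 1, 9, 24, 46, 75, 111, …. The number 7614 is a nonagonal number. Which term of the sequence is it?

Set n(7n−5)/2 = 7614, giving 7n² − 5n − 15228 = 0.
The discriminant is 25 + 56·7614 = 426409, and √426409 = 653.
So n = (5 + 653) / 14 = 658/14 = 47.

47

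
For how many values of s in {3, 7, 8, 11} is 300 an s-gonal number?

s = 3: P(3, 24) = 300. ✓
s = 7: P(7, 11) = 286 and P(7, 12) = 342; 300 is not s-gonal.
s = 8: P(8, 10) = 280 and P(8, 11) = 341; 300 is not s-gonal.
s = 11: P(11, 8) = 260 and P(11, 9) = 333; 300 is not s-gonal.
Hits: s ∈ {3} → 1.

1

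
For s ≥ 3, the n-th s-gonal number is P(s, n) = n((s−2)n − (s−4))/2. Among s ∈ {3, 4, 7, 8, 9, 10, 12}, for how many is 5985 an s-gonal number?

s = 3: P(3, 108) = 5886 and P(3, 109) = 5995; 5985 is not s-gonal.
s = 4: P(4, 77) = 5929 and P(4, 78) = 6084; 5985 is not s-gonal.
s = 7: P(7, 49) = 5929 and P(7, 50) = 6175; 5985 is not s-gonal.
s = 8: P(8, 45) = 5985. ✓
s = 9: P(9, 41) = 5781 and P(9, 42) = 6069; 5985 is not s-gonal.
s = 10: P(10, 39) = 5967 and P(10, 40) = 6280; 5985 is not s-gonal.
s = 12: P(12, 35) = 5985. ✓
Hits: s ∈ {8, 12} → 2.

2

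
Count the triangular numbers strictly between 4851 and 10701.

The n-th triangular number is n(n+1)/2.
Smallest index with value > 4851: n = 99 (giving 4950).
Largest index with value < 10701: n = 145 (giving 10585).
Indices 99 through 145: 47 terms.

47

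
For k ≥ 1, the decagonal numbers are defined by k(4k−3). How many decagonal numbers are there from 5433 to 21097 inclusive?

The n-th decagonal number is n(4n−3).
Smallest index with value ≥ 5433: n = 38 (giving 5662).
Largest index with value ≤ 21097: n = 73 (giving 21097).
Indices 38 through 73: 36 terms.

36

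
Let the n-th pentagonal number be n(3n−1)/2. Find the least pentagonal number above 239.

247

Solve n(3n−1)/2 > 239 for integer n.
The largest n with value ≤ 239 is 12 (since 210 ≤ 239 < 247), so the first above is n = 13, value 247.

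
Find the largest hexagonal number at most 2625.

Solve n(2n−1) ≤ 2625 for integer n.
n = 36 gives 2556 ≤ 2625, while n = 37 gives 2701 > 2625; so the answer is 2556.

2556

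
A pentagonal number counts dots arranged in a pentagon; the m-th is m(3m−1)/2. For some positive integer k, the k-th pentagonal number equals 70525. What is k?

Set n(3n−1)/2 = 70525, giving 3n² − n − 141050 = 0.
The discriminant is 1 + 24·70525 = 1692601, and √1692601 = 1301.
So n = (1 + 1301) / 6 = 1302/6 = 217.

217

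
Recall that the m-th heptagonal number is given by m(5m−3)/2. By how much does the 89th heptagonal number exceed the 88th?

441

Consecutive heptagonal numbers differ by 5n − 4: here 5·89 − 4 = 441.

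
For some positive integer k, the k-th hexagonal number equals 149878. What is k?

274

Set n(2n−1) = 149878, giving 2n² − n − 149878 = 0.
The discriminant is 1 + 8·149878 = 1199025, and √1199025 = 1095.
So n = (1 + 1095) / 4 = 1096/4 = 274.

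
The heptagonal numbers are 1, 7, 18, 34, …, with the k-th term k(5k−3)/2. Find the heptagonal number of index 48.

The 48th heptagonal number is n(5n−3)/2 with n = 48.
48·(5·48 − 3)/2 = 48·237/2 = 5688.

5688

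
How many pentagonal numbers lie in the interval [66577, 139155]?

94

The n-th pentagonal number is n(3n−1)/2.
Smallest index with value ≥ 66577: n = 211 (giving 66676).
Largest index with value ≤ 139155: n = 304 (giving 138472).
Indices 211 through 304: 94 terms.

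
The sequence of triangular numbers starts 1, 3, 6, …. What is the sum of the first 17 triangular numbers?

Σ i(i+1)/2 = (Σi² + Σi) / 2 over i = 1..17.
Σi = 153 and Σi² = 1785.
(1·1785 + 1·153) / 2 = 1938/2 = 969.

969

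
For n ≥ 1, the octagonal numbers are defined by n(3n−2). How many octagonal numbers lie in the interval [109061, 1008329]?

390

The n-th octagonal number is n(3n−2).
Smallest index with value ≥ 109061: n = 191 (giving 109061).
Largest index with value ≤ 1008329: n = 580 (giving 1008040).
Indices 191 through 580: 390 terms.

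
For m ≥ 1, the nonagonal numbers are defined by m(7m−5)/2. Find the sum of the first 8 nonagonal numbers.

Σ i(7i−5)/2 = (7Σi² − 5Σi) / 2 over i = 1..8.
Σi = 36 and Σi² = 204.
(7·204 − 5·36) / 2 = 1248/2 = 624.

624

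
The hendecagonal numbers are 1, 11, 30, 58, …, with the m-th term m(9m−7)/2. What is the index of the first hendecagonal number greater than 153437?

186

Solve n(9n−7)/2 > 153437 for integer n.
The largest n with value ≤ 153437 is 185 (since 153365 ≤ 153437 < 155031), so the first above is n = 186, value 155031.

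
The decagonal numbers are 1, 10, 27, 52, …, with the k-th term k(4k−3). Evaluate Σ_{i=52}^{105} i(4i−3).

Σ i(4i−3) = 4Σi² − 3Σi over i = 52..105.
Σi = 5565 − 1326 = 4239 and Σi² = 391405 − 45526 = 345879.
4·345879 − 3·4239 = 1370799.

1370799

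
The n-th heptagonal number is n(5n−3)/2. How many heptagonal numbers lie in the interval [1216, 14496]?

54

The n-th heptagonal number is n(5n−3)/2.
Smallest index with value ≥ 1216: n = 23 (giving 1288).
Largest index with value ≤ 14496: n = 76 (giving 14326).
Indices 23 through 76: 54 terms.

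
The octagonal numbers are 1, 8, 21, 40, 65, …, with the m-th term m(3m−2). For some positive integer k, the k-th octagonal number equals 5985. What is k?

Set n(3n−2) = 5985, giving 3n² − 2n − 5985 = 0.
The discriminant is 4 + 12·5985 = 71824, and √71824 = 268.
So n = (2 + 268) / 6 = 270/6 = 45.

45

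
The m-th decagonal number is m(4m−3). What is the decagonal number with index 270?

The 270th decagonal number is n(4n−3) with n = 270.
270·(4·270 − 3) = 270·1077 = 290790.

290790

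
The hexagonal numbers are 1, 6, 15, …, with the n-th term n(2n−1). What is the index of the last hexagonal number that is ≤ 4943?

Solve n(2n−1) ≤ 4943 for integer n.
n = 49 gives 4753 ≤ 4943, while n = 50 gives 4950 > 4943; so the answer is index 49.

49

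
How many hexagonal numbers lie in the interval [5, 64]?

The n-th hexagonal number is n(2n−1).
Smallest index with value ≥ 5: n = 2 (giving 6).
Largest index with value ≤ 64: n = 5 (giving 45).
Indices 2 through 5: 4 terms.

4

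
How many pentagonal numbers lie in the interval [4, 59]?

The n-th pentagonal number is n(3n−1)/2.
Smallest index with value ≥ 4: n = 2 (giving 5).
Largest index with value ≤ 59: n = 6 (giving 51).
Indices 2 through 6: 5 terms.

5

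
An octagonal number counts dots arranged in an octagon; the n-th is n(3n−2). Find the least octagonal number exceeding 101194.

101200

Solve n(3n−2) > 101194 for integer n.
The largest n with value ≤ 101194 is 183 (since 100101 ≤ 101194 < 101200), so the first above is n = 184, value 101200.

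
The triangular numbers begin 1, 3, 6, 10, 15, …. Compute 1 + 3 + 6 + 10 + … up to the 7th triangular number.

Σ i(i+1)/2 = (Σi² + Σi) / 2 over i = 1..7.
Σi = 28 and Σi² = 140.
(1·140 + 1·28) / 2 = 168/2 = 84.

84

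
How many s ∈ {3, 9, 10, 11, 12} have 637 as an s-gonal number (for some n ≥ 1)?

1

s = 3: P(3, 35) = 630 and P(3, 36) = 666; 637 is not s-gonal.
s = 9: P(9, 13) = 559 and P(9, 14) = 651; 637 is not s-gonal.
s = 10: P(10, 13) = 637. ✓
s = 11: P(11, 12) = 606 and P(11, 13) = 715; 637 is not s-gonal.
s = 12: P(12, 11) = 561 and P(12, 12) = 672; 637 is not s-gonal.
Hits: s ∈ {10} → 1.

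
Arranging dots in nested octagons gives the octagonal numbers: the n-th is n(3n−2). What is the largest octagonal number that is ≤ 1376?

1281

Solve n(3n−2) ≤ 1376 for integer n.
n = 21 gives 1281 ≤ 1376, while n = 22 gives 1408 > 1376; so the answer is 1281.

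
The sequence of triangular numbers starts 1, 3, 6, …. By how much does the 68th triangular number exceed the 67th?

Consecutive triangular numbers differ by n: T_{68} − T_{67} = 68.

68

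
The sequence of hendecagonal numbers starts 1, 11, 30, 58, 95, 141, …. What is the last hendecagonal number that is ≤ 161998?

Solve n(9n−7)/2 ≤ 161998 for integer n.
n = 190 gives 161785 ≤ 161998, while n = 191 gives 163496 > 161998; so the answer is 161785.

161785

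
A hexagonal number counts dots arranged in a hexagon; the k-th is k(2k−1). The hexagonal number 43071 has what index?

147

Set n(2n−1) = 43071, giving 2n² − n − 43071 = 0.
The discriminant is 1 + 8·43071 = 344569, and √344569 = 587.
So n = (1 + 587) / 4 = 588/4 = 147.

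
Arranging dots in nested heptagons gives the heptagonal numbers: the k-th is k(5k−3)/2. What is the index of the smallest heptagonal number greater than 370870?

386

Solve n(5n−3)/2 > 370870 for integer n.
The largest n with value ≤ 370870 is 385 (since 369985 ≤ 370870 < 371911), so the first above is n = 386, value 371911.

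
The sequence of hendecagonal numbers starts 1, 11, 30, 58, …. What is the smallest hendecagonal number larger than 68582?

68758

Solve n(9n−7)/2 > 68582 for integer n.
The largest n with value ≤ 68582 is 123 (since 67650 ≤ 68582 < 68758), so the first above is n = 124, value 68758.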